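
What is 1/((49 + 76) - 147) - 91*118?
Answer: -236237/22 ≈ -10738.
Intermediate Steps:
1/((49 + 76) - 147) - 91*118 = 1/(125 - 147) - 10738 = 1/(-22) - 10738 = -1/22 - 10738 = -236237/22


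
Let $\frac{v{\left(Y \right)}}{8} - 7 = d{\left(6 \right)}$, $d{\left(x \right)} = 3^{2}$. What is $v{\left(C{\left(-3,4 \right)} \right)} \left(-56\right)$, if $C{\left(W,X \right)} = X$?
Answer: $-7168$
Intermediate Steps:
$d{\left(x \right)} = 9$
$v{\left(Y \right)} = 128$ ($v{\left(Y \right)} = 56 + 8 \cdot 9 = 56 + 72 = 128$)
$v{\left(C{\left(-3,4 \right)} \right)} \left(-56\right) = 128 \left(-56\right) = -7168$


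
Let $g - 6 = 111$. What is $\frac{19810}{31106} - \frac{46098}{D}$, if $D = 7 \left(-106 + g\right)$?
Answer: $- \frac{716199509}{1197581} \approx -598.04$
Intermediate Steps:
$g = 117$ ($g = 6 + 111 = 117$)
$D = 77$ ($D = 7 \left(-106 + 117\right) = 7 \cdot 11 = 77$)
$\frac{19810}{31106} - \frac{46098}{D} = \frac{19810}{31106} - \frac{46098}{77} = 19810 \cdot \frac{1}{31106} - \frac{46098}{77} = \frac{9905}{15553} - \frac{46098}{77} = - \frac{716199509}{1197581}$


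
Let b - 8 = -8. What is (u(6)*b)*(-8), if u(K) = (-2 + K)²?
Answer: 0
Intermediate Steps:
b = 0 (b = 8 - 8 = 0)
(u(6)*b)*(-8) = ((-2 + 6)²*0)*(-8) = (4²*0)*(-8) = (16*0)*(-8) = 0*(-8) = 0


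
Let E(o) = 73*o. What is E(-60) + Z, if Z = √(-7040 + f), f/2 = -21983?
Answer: -4380 + I*√51006 ≈ -4380.0 + 225.84*I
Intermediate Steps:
f = -43966 (f = 2*(-21983) = -43966)
Z = I*√51006 (Z = √(-7040 - 43966) = √(-51006) = I*√51006 ≈ 225.84*I)
E(-60) + Z = 73*(-60) + I*√51006 = -4380 + I*√51006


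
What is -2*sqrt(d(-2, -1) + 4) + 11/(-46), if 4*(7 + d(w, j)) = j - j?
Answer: -11/46 - 2*I*sqrt(3) ≈ -0.23913 - 3.4641*I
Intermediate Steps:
d(w, j) = -7 (d(w, j) = -7 + (j - j)/4 = -7 + (1/4)*0 = -7 + 0 = -7)
-2*sqrt(d(-2, -1) + 4) + 11/(-46) = -2*sqrt(-7 + 4) + 11/(-46) = -2*I*sqrt(3) + 11*(-1/46) = -2*I*sqrt(3) - 11/46 = -11/46 - 2*I*sqrt(3)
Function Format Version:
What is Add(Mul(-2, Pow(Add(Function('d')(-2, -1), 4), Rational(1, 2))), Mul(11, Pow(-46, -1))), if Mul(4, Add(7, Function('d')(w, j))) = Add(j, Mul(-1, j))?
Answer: Add(Rational(-11, 46), Mul(-2, I, Pow(3, Rational(1, 2)))) ≈ Add(-0.23913, Mul(-3.4641, I))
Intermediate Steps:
Function('d')(w, j) = -7 (Function('d')(w, j) = Add(-7, Mul(Rational(1, 4), Add(j, Mul(-1, j)))) = Add(-7, Mul(Rational(1, 4), 0)) = Add(-7, 0) = -7)
Add(Mul(-2, Pow(Add(Function('d')(-2, -1), 4), Rational(1, 2))), Mul(11, Pow(-46, -1))) = Add(Mul(-2, Pow(Add(-7, 4), Rational(1, 2))), Mul(11, Pow(-46, -1))) = Add(Mul(-2, Pow(-3, Rational(1, 2))), Mul(11, Rational(-1, 46))) = Add(Mul(-2, Mul(I, Pow(3, Rational(1, 2)))), Rational(-11, 46)) = Add(Mul(-2, I, Pow(3, Rational(1, 2))), Rational(-11, 46)) = Add(Rational(-11, 46), Mul(-2, I, Pow(3, Rational(1, 2))))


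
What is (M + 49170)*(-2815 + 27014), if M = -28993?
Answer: 488263223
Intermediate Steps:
(M + 49170)*(-2815 + 27014) = (-28993 + 49170)*(-2815 + 27014) = 20177*24199 = 488263223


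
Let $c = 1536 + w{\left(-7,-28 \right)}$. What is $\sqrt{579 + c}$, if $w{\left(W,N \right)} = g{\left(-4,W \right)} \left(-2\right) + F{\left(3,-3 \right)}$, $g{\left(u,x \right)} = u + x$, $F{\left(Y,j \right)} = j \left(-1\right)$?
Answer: $2 \sqrt{535} \approx 46.26$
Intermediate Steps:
$F{\left(Y,j \right)} = - j$
$w{\left(W,N \right)} = 11 - 2 W$ ($w{\left(W,N \right)} = \left(-4 + W\right) \left(-2\right) - -3 = \left(8 - 2 W\right) + 3 = 11 - 2 W$)
$c = 1561$ ($c = 1536 + \left(11 - -14\right) = 1536 + \left(11 + 14\right) = 1536 + 25 = 1561$)
$\sqrt{579 + c} = \sqrt{579 + 1561} = \sqrt{2140} = 2 \sqrt{535}$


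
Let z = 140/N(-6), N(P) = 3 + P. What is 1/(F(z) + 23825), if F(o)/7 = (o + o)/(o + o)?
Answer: 1/23832 ≈ 4.1960e-5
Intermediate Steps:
z = -140/3 (z = 140/(3 - 6) = 140/(-3) = 140*(-1/3) = -140/3 ≈ -46.667)
F(o) = 7 (F(o) = 7*((o + o)/(o + o)) = 7*((2*o)/((2*o))) = 7*((2*o)*(1/(2*o))) = 7*1 = 7)
1/(F(z) + 23825) = 1/(7 + 23825) = 1/23832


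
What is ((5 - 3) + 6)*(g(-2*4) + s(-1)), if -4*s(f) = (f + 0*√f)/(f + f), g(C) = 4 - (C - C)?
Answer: 31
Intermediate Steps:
g(C) = 4 (g(C) = 4 - 1*0 = 4 + 0 = 4)
s(f) = -⅛ (s(f) = -(f + 0*√f)/(4*(f + f)) = -(f + 0)/(4*(2*f)) = -f*1/(2*f)/4 = -¼*½ = -⅛)
((5 - 3) + 6)*(g(-2*4) + s(-1)) = ((5 - 3) + 6)*(4 - ⅛) = (2 + 6)*(31/8) = 8*(31/8) = 31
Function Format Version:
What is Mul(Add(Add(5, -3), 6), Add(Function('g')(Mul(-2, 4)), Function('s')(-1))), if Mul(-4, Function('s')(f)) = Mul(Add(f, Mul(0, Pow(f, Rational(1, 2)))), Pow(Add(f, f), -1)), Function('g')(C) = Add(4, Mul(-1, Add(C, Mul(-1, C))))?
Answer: 31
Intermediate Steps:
Function('g')(C) = 4 (Function('g')(C) = Add(4, Mul(-1, 0)) = Add(4, 0) = 4)
Function('s')(f) = Rational(-1, 8) (Function('s')(f) = Mul(Rational(-1, 4), Mul(Add(f, Mul(0, Pow(f, Rational(1, 2)))), Pow(Add(f, f), -1))) = Mul(Rational(-1, 4), Mul(Add(f, 0), Pow(Mul(2, f), -1))) = Mul(Rational(-1, 4), Mul(f, Mul(Rational(1, 2), Pow(f, -1)))) = Mul(Rational(-1, 4), Rational(1, 2)) = Rational(-1, 8))
Mul(Add(Add(5, -3), 6), Add(Function('g')(Mul(-2, 4)), Function('s')(-1))) = Mul(Add(Add(5, -3), 6), Add(4, Rational(-1, 8))) = Mul(Add(2, 6), Rational(31, 8)) = Mul(8, Rational(31, 8)) = 31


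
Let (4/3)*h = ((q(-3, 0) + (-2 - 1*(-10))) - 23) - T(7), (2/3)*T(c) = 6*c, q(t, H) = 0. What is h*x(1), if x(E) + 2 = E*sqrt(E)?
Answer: 117/2 ≈ 58.500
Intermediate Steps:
T(c) = 9*c (T(c) = 3*(6*c)/2 = 9*c)
x(E) = -2 + E**(3/2) (x(E) = -2 + E*sqrt(E) = -2 + E**(3/2))
h = -117/2 (h = 3*(((0 + (-2 - 1*(-10))) - 23) - 9*7)/4 = 3*(((0 + (-2 + 10)) - 23) - 1*63)/4 = 3*(((0 + 8) - 23) - 63)/4 = 3*((8 - 23) - 63)/4 = 3*(-15 - 63)/4 = (3/4)*(-78) = -117/2 ≈ -58.500)
h*x(1) = -117*(-2 + 1**(3/2))/2 = -117*(-2 + 1)/2 = -117/2*(-1) = 117/2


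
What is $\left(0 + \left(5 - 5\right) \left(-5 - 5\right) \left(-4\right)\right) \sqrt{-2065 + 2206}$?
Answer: $0$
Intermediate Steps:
$\left(0 + \left(5 - 5\right) \left(-5 - 5\right) \left(-4\right)\right) \sqrt{-2065 + 2206} = \left(0 + 0 \left(-10\right) \left(-4\right)\right) \sqrt{141} = \left(0 + 0 \left(-4\right)\right) \sqrt{141} = \left(0 + 0\right) \sqrt{141} = 0 \sqrt{141} = 0$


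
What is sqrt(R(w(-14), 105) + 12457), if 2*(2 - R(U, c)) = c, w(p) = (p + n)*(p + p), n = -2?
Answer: 3*sqrt(5514)/2 ≈ 111.38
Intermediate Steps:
w(p) = 2*p*(-2 + p) (w(p) = (p - 2)*(p + p) = (-2 + p)*(2*p) = 2*p*(-2 + p))
R(U, c) = 2 - c/2
sqrt(R(w(-14), 105) + 12457) = sqrt((2 - 1/2*105) + 12457) = sqrt((2 - 105/2) + 12457) = sqrt(-101/2 + 12457) = sqrt(24813/2) = 3*sqrt(5514)/2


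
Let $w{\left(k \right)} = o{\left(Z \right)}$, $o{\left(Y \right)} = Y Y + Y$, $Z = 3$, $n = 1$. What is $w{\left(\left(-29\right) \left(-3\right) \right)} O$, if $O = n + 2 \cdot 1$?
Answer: $36$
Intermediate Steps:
$O = 3$ ($O = 1 + 2 \cdot 1 = 1 + 2 = 3$)
$o{\left(Y \right)} = Y + Y^{2}$ ($o{\left(Y \right)} = Y^{2} + Y = Y + Y^{2}$)
$w{\left(k \right)} = 12$ ($w{\left(k \right)} = 3 \left(1 + 3\right) = 3 \cdot 4 = 12$)
$w{\left(\left(-29\right) \left(-3\right) \right)} O = 12 \cdot 3 = 36$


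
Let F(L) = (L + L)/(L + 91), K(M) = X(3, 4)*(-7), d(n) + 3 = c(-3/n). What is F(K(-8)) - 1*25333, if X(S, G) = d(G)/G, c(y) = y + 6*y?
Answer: -6105187/241 ≈ -25333.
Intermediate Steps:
c(y) = 7*y
d(n) = -3 - 21/n (d(n) = -3 + 7*(-3/n) = -3 - 21/n)
X(S, G) = (-3 - 21/G)/G
K(M) = 231/16 (K(M) = (3*(-7 - 1*4)/4**2)*(-7) = (3*(1/16)*(-7 - 4))*(-7) = (3*(1/16)*(-11))*(-7) = -33/16*(-7) = 231/16)
F(L) = 2*L/(91 + L) (F(L) = (2*L)/(91 + L) = 2*L/(91 + L))
F(K(-8)) - 1*25333 = 2*(231/16)/(91 + 231/16) - 1*25333 = 2*(231/16)/(1687/16) - 25333 = 2*(231/16)*(16/1687) - 25333 = 66/241 - 25333 = -6105187/241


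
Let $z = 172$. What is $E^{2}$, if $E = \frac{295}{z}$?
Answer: $\frac{87025}{29584} \approx 2.9416$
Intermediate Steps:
$E = \frac{295}{172} \approx 1.7151$
$E^{2} = \left(\frac{295}{172}\right)^{2} = \frac{87025}{29584}$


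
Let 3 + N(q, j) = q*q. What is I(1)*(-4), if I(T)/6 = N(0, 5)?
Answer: 72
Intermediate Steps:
N(q, j) = -3 + q**2 (N(q, j) = -3 + q*q = -3 + q**2)
I(T) = -18 (I(T) = 6*(-3 + 0**2) = 6*(-3 + 0) = 6*(-3) = -18)
I(1)*(-4) = -18*(-4) = 72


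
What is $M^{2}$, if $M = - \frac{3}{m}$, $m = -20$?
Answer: $\frac{9}{400} \approx 0.0225$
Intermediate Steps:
$M = \frac{3}{20}$ ($M = - \frac{3}{-20} = \left(-3\right) \left(- \frac{1}{20}\right) = \frac{3}{20} \approx 0.15$)
$M^{2} = \left(\frac{3}{20}\right)^{2} = \frac{9}{400}$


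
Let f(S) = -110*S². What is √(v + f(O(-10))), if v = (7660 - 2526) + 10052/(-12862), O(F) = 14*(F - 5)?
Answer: 2*I*√50103550047058/6431 ≈ 2201.3*I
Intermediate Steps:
O(F) = -70 + 14*F (O(F) = 14*(-5 + F) = -70 + 14*F)
v = 33011728/6431 (v = 5134 + 10052*(-1/12862) = 5134 - 5026/6431 = 33011728/6431 ≈ 5133.2)
√(v + f(O(-10))) = √(33011728/6431 - 110*(-70 + 14*(-10))²) = √(33011728/6431 - 110*(-70 - 140)²) = √(33011728/6431 - 110*(-210)²) = √(33011728/6431 - 110*44100) = √(33011728/6431 - 4851000) = √(-31163769272/6431) = 2*I*√50103550047058/6431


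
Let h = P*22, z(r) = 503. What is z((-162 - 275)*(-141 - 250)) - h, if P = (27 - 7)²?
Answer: -8297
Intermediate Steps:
P = 400 (P = 20² = 400)
h = 8800 (h = 400*22 = 8800)
z((-162 - 275)*(-141 - 250)) - h = 503 - 1*8800 = 503 - 8800 = -8297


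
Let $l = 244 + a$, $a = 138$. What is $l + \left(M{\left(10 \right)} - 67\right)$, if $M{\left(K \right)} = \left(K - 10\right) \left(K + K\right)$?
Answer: $315$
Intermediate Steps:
$l = 382$ ($l = 244 + 138 = 382$)
$M{\left(K \right)} = 2 K \left(-10 + K\right)$ ($M{\left(K \right)} = \left(-10 + K\right) 2 K = 2 K \left(-10 + K\right)$)
$l + \left(M{\left(10 \right)} - 67\right) = 382 - \left(67 - 20 \left(-10 + 10\right)\right) = 382 - \left(67 - 0\right) = 382 + \left(0 - 67\right) = 382 - 67 = 315$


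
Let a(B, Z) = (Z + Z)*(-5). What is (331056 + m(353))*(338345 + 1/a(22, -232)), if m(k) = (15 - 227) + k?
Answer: 259976529929997/2320 ≈ 1.1206e+11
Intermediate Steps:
m(k) = -212 + k
a(B, Z) = -10*Z (a(B, Z) = (2*Z)*(-5) = -10*Z)
(331056 + m(353))*(338345 + 1/a(22, -232)) = (331056 + (-212 + 353))*(338345 + 1/(-10*(-232))) = (331056 + 141)*(338345 + 1/2320) = 331197*(338345 + 1/2320) = 331197*(784960401/2320) = 259976529929997/2320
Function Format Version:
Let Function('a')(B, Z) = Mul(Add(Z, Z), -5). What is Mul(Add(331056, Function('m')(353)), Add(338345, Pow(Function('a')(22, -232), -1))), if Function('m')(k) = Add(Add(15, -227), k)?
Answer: Rational(259976529929997, 2320) ≈ 1.1206e+11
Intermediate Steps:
Function('m')(k) = Add(-212, k)
Function('a')(B, Z) = Mul(-10, Z) (Function('a')(B, Z) = Mul(Mul(2, Z), -5) = Mul(-10, Z))
Mul(Add(331056, Function('m')(353)), Add(338345, Pow(Function('a')(22, -232), -1))) = Mul(Add(331056, Add(-212, 353)), Add(338345, Pow(Mul(-10, -232), -1))) = Mul(Add(331056, 141), Add(338345, Pow(2320, -1))) = Mul(331197, Add(338345, Rational(1, 2320))) = Mul(331197, Rational(784960401, 2320)) = Rational(259976529929997, 2320)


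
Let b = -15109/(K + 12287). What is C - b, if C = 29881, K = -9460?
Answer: 84488696/2827 ≈ 29886.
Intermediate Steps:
b = -15109/2827 (b = -15109/(-9460 + 12287) = -15109/2827 ≈ -5.3445)
C - b = 29881 - 1*(-15109/2827) = 29881 + 15109/2827 = 84488696/2827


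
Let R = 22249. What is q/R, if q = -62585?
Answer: -62585/22249 ≈ -2.8129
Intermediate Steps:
q/R = -62585/22249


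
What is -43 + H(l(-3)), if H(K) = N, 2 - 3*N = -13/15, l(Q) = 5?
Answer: -1892/45 ≈ -42.044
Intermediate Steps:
N = 43/45 (N = ⅔ - (-13)/(3*15) = ⅔ - ⅓*(-13/15) = ⅔ + 13/45 = 43/45 ≈ 0.95556)
H(K) = 43/45
-43 + H(l(-3)) = -43 + 43/45 = -1892/45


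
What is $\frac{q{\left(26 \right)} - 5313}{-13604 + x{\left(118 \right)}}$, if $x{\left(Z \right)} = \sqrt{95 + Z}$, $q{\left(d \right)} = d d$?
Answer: $\frac{63081748}{185068603} + \frac{4637 \sqrt{213}}{185068603} \approx 0.34122$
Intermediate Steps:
$q{\left(d \right)} = d^{2}$
$\frac{q{\left(26 \right)} - 5313}{-13604 + x{\left(118 \right)}} = \frac{26^{2} - 5313}{-13604 + \sqrt{95 + 118}} = \frac{676 - 5313}{-13604 + \sqrt{213}} = - \frac{4637}{-13604 + \sqrt{213}}$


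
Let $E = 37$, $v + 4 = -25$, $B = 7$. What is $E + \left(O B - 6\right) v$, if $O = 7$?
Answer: $-1210$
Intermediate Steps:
$v = -29$ ($v = -4 - 25 = -29$)
$E + \left(O B - 6\right) v = 37 + \left(7 \cdot 7 - 6\right) \left(-29\right) = 37 + \left(49 - 6\right) \left(-29\right) = 37 + 43 \left(-29\right) = 37 - 1247 = -1210$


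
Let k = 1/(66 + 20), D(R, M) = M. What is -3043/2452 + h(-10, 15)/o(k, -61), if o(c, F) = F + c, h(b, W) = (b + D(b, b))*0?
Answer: -3043/2452 ≈ -1.2410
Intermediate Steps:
k = 1/86 ≈ 0.011628
h(b, W) = 0 (h(b, W) = (b + b)*0 = (2*b)*0 = 0)
-3043/2452 + h(-10, 15)/o(k, -61) = -3043/2452 + 0/(-61 + 1/86) = -3043*1/2452 + 0/(-5245/86) = -3043/2452 + 0*(-86/5245) = -3043/2452 + 0 = -3043/2452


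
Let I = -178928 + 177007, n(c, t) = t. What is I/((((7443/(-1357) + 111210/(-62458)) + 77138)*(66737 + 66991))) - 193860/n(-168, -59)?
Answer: 7703414476597400824663/2344482895620594624 ≈ 3285.8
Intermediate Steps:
I = -1921
I/((((7443/(-1357) + 111210/(-62458)) + 77138)*(66737 + 66991))) - 193860/n(-168, -59) = -1921*1/((66737 + 66991)*((7443/(-1357) + 111210/(-62458)) + 77138)) - 193860/(-59) = -1921*1/(133728*((7443*(-1/1357) + 111210*(-1/62458)) + 77138)) - 193860*(-1/59) = -1921*1/(133728*((-7443/1357 - 5055/2839) + 77138)) + 193860/59 = -1921*1/(133728*(-27990312/3852523 + 77138)) + 193860/59 = -1921/((297147928862/3852523)*133728) + 193860/59 = -1921/39736998230857536/3852523 + 193860/59 = -1921*3852523/39736998230857536 + 193860/59 = -7400696683/39736998230857536 + 193860/59 = 7703414476597400824663/2344482895620594624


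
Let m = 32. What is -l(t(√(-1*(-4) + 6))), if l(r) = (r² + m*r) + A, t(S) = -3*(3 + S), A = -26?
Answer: 143 + 42*√10 ≈ 275.82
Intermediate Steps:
t(S) = -9 - 3*S
l(r) = -26 + r² + 32*r (l(r) = (r² + 32*r) - 26 = -26 + r² + 32*r)
-l(t(√(-1*(-4) + 6))) = -(-26 + (-9 - 3*√(-1*(-4) + 6))² + 32*(-9 - 3*√(-1*(-4) + 6))) = -(-26 + (-9 - 3*√(4 + 6))² + 32*(-9 - 3*√(4 + 6))) = -(-26 + (-9 - 3*√10)² + 32*(-9 - 3*√10)) = -(-26 + (-9 - 3*√10)² + (-288 - 96*√10)) = -(-314 + (-9 - 3*√10)² - 96*√10) = 314 - (-9 - 3*√10)² + 96*√10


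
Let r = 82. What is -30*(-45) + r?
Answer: 1432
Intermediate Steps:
-30*(-45) + r = -30*(-45) + 82 = 1350 + 82 = 1432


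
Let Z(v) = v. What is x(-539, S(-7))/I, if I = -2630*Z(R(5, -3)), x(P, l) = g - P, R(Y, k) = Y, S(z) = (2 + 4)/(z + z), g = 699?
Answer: -619/6575 ≈ -0.094144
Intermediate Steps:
S(z) = 3/z (S(z) = 6/((2*z)) = 6*(1/(2*z)) = 3/z)
x(P, l) = 699 - P
I = -13150 (I = -2630*5 = -13150)
x(-539, S(-7))/I = (699 - 1*(-539))/(-13150) = (699 + 539)*(-1/13150) = 1238*(-1/13150) = -619/6575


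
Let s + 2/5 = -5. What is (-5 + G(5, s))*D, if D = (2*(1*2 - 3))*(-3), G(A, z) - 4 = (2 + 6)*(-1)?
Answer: -54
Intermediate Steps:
s = -27/5 (s = -2/5 - 5 = -27/5 ≈ -5.4000)
G(A, z) = -4 (G(A, z) = 4 + (2 + 6)*(-1) = 4 + 8*(-1) = 4 - 8 = -4)
D = 6 (D = (2*(2 - 3))*(-3) = (2*(-1))*(-3) = -2*(-3) = 6)
(-5 + G(5, s))*D = (-5 - 4)*6 = -9*6 = -54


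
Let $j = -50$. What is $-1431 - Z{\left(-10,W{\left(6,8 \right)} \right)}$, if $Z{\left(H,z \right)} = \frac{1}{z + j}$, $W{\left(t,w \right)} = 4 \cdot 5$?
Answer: $- \frac{42929}{30} \approx -1431.0$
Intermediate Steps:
$W{\left(t,w \right)} = 20$
$Z{\left(H,z \right)} = \frac{1}{-50 + z}$ ($Z{\left(H,z \right)} = \frac{1}{z - 50} = \frac{1}{-50 + z}$)
$-1431 - Z{\left(-10,W{\left(6,8 \right)} \right)} = -1431 - \frac{1}{-50 + 20} = -1431 - \frac{1}{-30} = -1431 - - \frac{1}{30} = -1431 + \frac{1}{30} = - \frac{42929}{30}$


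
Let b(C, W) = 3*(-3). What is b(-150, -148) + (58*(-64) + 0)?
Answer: -3721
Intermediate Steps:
b(C, W) = -9
b(-150, -148) + (58*(-64) + 0) = -9 + (58*(-64) + 0) = -9 + (-3712 + 0) = -9 - 3712 = -3721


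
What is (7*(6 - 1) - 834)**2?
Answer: 638401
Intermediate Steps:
(7*(6 - 1) - 834)**2 = (7*5 - 834)**2 = (35 - 834)**2 = (-799)**2 = 638401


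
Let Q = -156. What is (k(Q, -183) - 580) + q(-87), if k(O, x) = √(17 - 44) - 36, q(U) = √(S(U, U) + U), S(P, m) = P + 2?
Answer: -616 + 2*I*√43 + 3*I*√3 ≈ -616.0 + 18.311*I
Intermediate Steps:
S(P, m) = 2 + P
q(U) = √(2 + 2*U) (q(U) = √((2 + U) + U) = √(2 + 2*U))
k(O, x) = -36 + 3*I*√3 (k(O, x) = √(-27) - 36 = 3*I*√3 - 36 = -36 + 3*I*√3)
(k(Q, -183) - 580) + q(-87) = ((-36 + 3*I*√3) - 580) + √(2 + 2*(-87)) = (-616 + 3*I*√3) + √(2 - 174) = (-616 + 3*I*√3) + √(-172) = (-616 + 3*I*√3) + 2*I*√43 = -616 + 2*I*√43 + 3*I*√3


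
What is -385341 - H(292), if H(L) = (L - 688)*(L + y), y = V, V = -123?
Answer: -318417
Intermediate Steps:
y = -123
H(L) = (-688 + L)*(-123 + L) (H(L) = (L - 688)*(L - 123) = (-688 + L)*(-123 + L))
-385341 - H(292) = -385341 - (84624 + 292² - 811*292) = -385341 - (84624 + 85264 - 236812) = -385341 - 1*(-66924) = -385341 + 66924 = -318417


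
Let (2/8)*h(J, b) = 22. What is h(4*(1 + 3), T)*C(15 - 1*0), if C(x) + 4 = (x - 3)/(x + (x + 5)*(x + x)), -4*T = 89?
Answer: -71808/205 ≈ -350.28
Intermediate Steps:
T = -89/4 (T = -¼*89 = -89/4 ≈ -22.250)
h(J, b) = 88 (h(J, b) = 4*22 = 88)
C(x) = -4 + (-3 + x)/(x + 2*x*(5 + x)) (C(x) = -4 + (x - 3)/(x + (x + 5)*(x + x)) = -4 + (-3 + x)/(x + (5 + x)*(2*x)) = -4 + (-3 + x)/(x + 2*x*(5 + x)))
h(4*(1 + 3), T)*C(15 - 1*0) = 88*((-3 - 43*(15 - 1*0) - 8*(15 - 1*0)²)/((15 - 1*0)*(11 + 2*(15 - 1*0)))) = 88*((-3 - 43*(15 + 0) - 8*(15 + 0)²)/((15 + 0)*(11 + 2*(15 + 0)))) = 88*((-3 - 43*15 - 8*15²)/(15*(11 + 2*15))) = 88*((-3 - 645 - 8*225)/(15*(11 + 30))) = 88*((1/15)*(-3 - 645 - 1800)/41) = 88*((1/15)*(1/41)*(-2448)) = 88*(-816/205) = -71808/205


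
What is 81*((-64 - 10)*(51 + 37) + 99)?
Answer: -519453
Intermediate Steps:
81*((-64 - 10)*(51 + 37) + 99) = 81*(-74*88 + 99) = 81*(-6512 + 99) = 81*(-6413) = -519453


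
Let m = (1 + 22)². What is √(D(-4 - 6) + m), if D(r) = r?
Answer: √519 ≈ 22.782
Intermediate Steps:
m = 529 (m = 23² = 529)
√(D(-4 - 6) + m) = √((-4 - 6) + 529) = √(-10 + 529) = √519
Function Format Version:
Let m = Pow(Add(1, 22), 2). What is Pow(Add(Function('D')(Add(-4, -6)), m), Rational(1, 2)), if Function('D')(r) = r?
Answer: Pow(519, Rational(1, 2)) ≈ 22.782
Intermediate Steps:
m = 529 (m = Pow(23, 2) = 529)
Pow(Add(Function('D')(Add(-4, -6)), m), Rational(1, 2)) = Pow(Add(Add(-4, -6), 529), Rational(1, 2)) = Pow(Add(-10, 529), Rational(1, 2)) = Pow(519, Rational(1, 2))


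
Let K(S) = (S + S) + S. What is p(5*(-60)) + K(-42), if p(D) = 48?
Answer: -78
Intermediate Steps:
K(S) = 3*S (K(S) = 2*S + S = 3*S)
p(5*(-60)) + K(-42) = 48 + 3*(-42) = 48 - 126 = -78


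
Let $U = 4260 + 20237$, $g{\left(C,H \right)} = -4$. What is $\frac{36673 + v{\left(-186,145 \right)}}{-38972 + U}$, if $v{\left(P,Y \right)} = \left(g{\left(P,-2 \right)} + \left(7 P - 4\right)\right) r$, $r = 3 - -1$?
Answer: $- \frac{31433}{14475} \approx -2.1715$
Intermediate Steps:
$r = 4$ ($r = 3 + 1 = 4$)
$v{\left(P,Y \right)} = -32 + 28 P$ ($v{\left(P,Y \right)} = \left(-4 + \left(7 P - 4\right)\right) 4 = \left(-4 + \left(-4 + 7 P\right)\right) 4 = \left(-8 + 7 P\right) 4 = -32 + 28 P$)
$U = 24497$
$\frac{36673 + v{\left(-186,145 \right)}}{-38972 + U} = \frac{36673 + \left(-32 + 28 \left(-186\right)\right)}{-38972 + 24497} = \frac{36673 - 5240}{-14475} = \left(36673 - 5240\right) \left(- \frac{1}{14475}\right) = 31433 \left(- \frac{1}{14475}\right) = - \frac{31433}{14475}$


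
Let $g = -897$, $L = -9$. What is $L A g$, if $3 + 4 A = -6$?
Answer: $- \frac{72657}{4} \approx -18164.0$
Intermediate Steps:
$A = - \frac{9}{4}$ ($A = - \frac{3}{4} + \frac{1}{4} \left(-6\right) = - \frac{3}{4} - \frac{3}{2} = - \frac{9}{4} \approx -2.25$)
$L A g = \left(-9\right) \left(- \frac{9}{4}\right) \left(-897\right) = \frac{81}{4} \left(-897\right) = - \frac{72657}{4}$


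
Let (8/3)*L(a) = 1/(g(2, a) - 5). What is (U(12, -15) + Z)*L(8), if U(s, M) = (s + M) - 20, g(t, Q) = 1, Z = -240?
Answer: 789/32 ≈ 24.656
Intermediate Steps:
U(s, M) = -20 + M + s (U(s, M) = (M + s) - 20 = -20 + M + s)
L(a) = -3/32 (L(a) = 3/(8*(1 - 5)) = (3/8)/(-4) = (3/8)*(-¼) = -3/32)
(U(12, -15) + Z)*L(8) = ((-20 - 15 + 12) - 240)*(-3/32) = (-23 - 240)*(-3/32) = -263*(-3/32) = 789/32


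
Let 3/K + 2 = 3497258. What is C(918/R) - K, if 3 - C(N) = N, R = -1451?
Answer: 6144677341/1691506152 ≈ 3.6327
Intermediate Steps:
C(N) = 3 - N
K = 1/1165752 (K = 3/(-2 + 3497258) = 3/3497256 = 3*(1/3497256) = 1/1165752 ≈ 8.5782e-7)
C(918/R) - K = (3 - 918/(-1451)) - 1*1/1165752 = (3 - 918*(-1)/1451) - 1/1165752 = (3 - 1*(-918/1451)) - 1/1165752 = (3 + 918/1451) - 1/1165752 = 5271/1451 - 1/1165752 = 6144677341/1691506152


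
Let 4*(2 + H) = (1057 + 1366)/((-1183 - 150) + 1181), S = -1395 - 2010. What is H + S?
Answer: -2073879/608 ≈ -3411.0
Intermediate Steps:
S = -3405
H = -3639/608 (H = -2 + ((1057 + 1366)/((-1183 - 150) + 1181))/4 = -2 + (2423/(-1333 + 1181))/4 = -2 + (2423/(-152))/4 = -2 + (2423*(-1/152))/4 = -2 + (1/4)*(-2423/152) = -2 - 2423/608 = -3639/608 ≈ -5.9852)
H + S = -3639/608 - 3405 = -2073879/608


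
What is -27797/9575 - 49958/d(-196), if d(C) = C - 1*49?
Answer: 94307517/469175 ≈ 201.01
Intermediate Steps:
d(C) = -49 + C (d(C) = C - 49 = -49 + C)
-27797/9575 - 49958/d(-196) = -27797/9575 - 49958/(-49 - 196) = -27797*1/9575 - 49958/(-245) = -27797/9575 - 49958*(-1/245) = -27797/9575 + 49958/245 = 94307517/469175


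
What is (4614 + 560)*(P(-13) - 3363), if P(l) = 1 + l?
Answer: -17462250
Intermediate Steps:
(4614 + 560)*(P(-13) - 3363) = (4614 + 560)*((1 - 13) - 3363) = 5174*(-12 - 3363) = 5174*(-3375) = -17462250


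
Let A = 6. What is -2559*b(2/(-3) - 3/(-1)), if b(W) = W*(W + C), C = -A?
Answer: 65681/3 ≈ 21894.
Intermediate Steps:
C = -6 (C = -1*6 = -6)
b(W) = W*(-6 + W) (b(W) = W*(W - 6) = W*(-6 + W))
-2559*b(2/(-3) - 3/(-1)) = -2559*(2/(-3) - 3/(-1))*(-6 + (2/(-3) - 3/(-1))) = -2559*(2*(-1/3) - 3*(-1))*(-6 + (2*(-1/3) - 3*(-1))) = -2559*(-2/3 + 3)*(-6 + (-2/3 + 3)) = -5971*(-6 + 7/3) = -5971*(-11)/3 = -2559*(-77/9) = 65681/3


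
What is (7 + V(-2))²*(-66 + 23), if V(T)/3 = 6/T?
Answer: -172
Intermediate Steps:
V(T) = 18/T (V(T) = 3*(6/T) = 18/T)
(7 + V(-2))²*(-66 + 23) = (7 + 18/(-2))²*(-66 + 23) = (7 + 18*(-½))²*(-43) = (7 - 9)²*(-43) = (-2)²*(-43) = 4*(-43) = -172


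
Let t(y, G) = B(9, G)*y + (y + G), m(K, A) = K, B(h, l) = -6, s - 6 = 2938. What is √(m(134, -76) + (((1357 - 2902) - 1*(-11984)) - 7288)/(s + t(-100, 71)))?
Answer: √1666675915/3515 ≈ 11.614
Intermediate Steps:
s = 2944 (s = 6 + 2938 = 2944)
t(y, G) = G - 5*y (t(y, G) = -6*y + (y + G) = -6*y + (G + y) = G - 5*y)
√(m(134, -76) + (((1357 - 2902) - 1*(-11984)) - 7288)/(s + t(-100, 71))) = √(134 + (((1357 - 2902) - 1*(-11984)) - 7288)/(2944 + (71 - 5*(-100)))) = √(134 + ((-1545 + 11984) - 7288)/(2944 + (71 + 500))) = √(134 + (10439 - 7288)/(2944 + 571)) = √(134 + 3151/3515) = √(474161/3515) = √1666675915/3515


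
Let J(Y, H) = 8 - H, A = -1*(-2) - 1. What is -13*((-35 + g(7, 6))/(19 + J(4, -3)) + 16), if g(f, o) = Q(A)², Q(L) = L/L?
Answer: -2899/15 ≈ -193.27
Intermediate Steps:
A = 1 (A = 2 - 1 = 1)
Q(L) = 1
g(f, o) = 1 (g(f, o) = 1² = 1)
-13*((-35 + g(7, 6))/(19 + J(4, -3)) + 16) = -13*((-35 + 1)/(19 + (8 - 1*(-3))) + 16) = -13*(-34/(19 + (8 + 3)) + 16) = -13*(-34/(19 + 11) + 16) = -13*(-34/30 + 16) = -13*(-34*1/30 + 16) = -13*(-17/15 + 16) = -13*223/15 = -2899/15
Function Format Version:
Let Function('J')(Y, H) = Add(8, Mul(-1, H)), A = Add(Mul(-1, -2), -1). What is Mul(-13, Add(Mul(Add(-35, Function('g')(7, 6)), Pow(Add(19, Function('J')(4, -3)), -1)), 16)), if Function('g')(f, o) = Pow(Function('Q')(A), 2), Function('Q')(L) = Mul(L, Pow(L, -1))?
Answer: Rational(-2899, 15) ≈ -193.27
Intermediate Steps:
A = 1 (A = Add(2, -1) = 1)
Function('Q')(L) = 1
Function('g')(f, o) = 1 (Function('g')(f, o) = Pow(1, 2) = 1)
Mul(-13, Add(Mul(Add(-35, Function('g')(7, 6)), Pow(Add(19, Function('J')(4, -3)), -1)), 16)) = Mul(-13, Add(Mul(Add(-35, 1), Pow(Add(19, Add(8, Mul(-1, -3))), -1)), 16)) = Mul(-13, Add(Mul(-34, Pow(Add(19, Add(8, 3)), -1)), 16)) = Mul(-13, Add(Mul(-34, Pow(Add(19, 11), -1)), 16)) = Mul(-13, Add(Mul(-34, Pow(30, -1)), 16)) = Mul(-13, Add(Mul(-34, Rational(1, 30)), 16)) = Mul(-13, Add(Rational(-17, 15), 16)) = Mul(-13, Rational(223, 15)) = Rational(-2899, 15)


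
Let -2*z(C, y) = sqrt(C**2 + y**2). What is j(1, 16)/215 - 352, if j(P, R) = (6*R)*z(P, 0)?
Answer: -75728/215 ≈ -352.22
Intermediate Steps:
z(C, y) = -sqrt(C**2 + y**2)/2
j(P, R) = -3*R*sqrt(P**2) (j(P, R) = (6*R)*(-sqrt(P**2 + 0**2)/2) = (6*R)*(-sqrt(P**2 + 0)/2) = (6*R)*(-sqrt(P**2)/2) = -3*R*sqrt(P**2))
j(1, 16)/215 - 352 = (-3*16*sqrt(1**2))/215 - 352 = (-3*16*sqrt(1))/215 - 352 = (-3*16*1)/215 - 352 = (1/215)*(-48) - 352 = -48/215 - 352 = -75728/215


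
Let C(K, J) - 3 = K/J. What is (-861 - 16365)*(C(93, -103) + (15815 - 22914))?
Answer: 12591878706/103 ≈ 1.2225e+8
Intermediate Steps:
C(K, J) = 3 + K/J
(-861 - 16365)*(C(93, -103) + (15815 - 22914)) = (-861 - 16365)*((3 + 93/(-103)) + (15815 - 22914)) = -17226*((3 + 93*(-1/103)) - 7099) = -17226*((3 - 93/103) - 7099) = -17226*(216/103 - 7099) = -17226*(-730981/103) = 12591878706/103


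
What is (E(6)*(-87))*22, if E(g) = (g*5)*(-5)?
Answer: 287100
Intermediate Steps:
E(g) = -25*g (E(g) = (5*g)*(-5) = -25*g)
(E(6)*(-87))*22 = (-25*6*(-87))*22 = -150*(-87)*22 = 13050*22 = 287100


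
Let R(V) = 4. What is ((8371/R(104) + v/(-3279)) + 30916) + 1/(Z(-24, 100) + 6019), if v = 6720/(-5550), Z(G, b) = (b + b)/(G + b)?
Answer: 3054560621867257/92537905020 ≈ 33009.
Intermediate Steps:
Z(G, b) = 2*b/(G + b) (Z(G, b) = (2*b)/(G + b) = 2*b/(G + b))
v = -224/185 (v = 6720*(-1/5550) = -224/185 ≈ -1.2108)
((8371/R(104) + v/(-3279)) + 30916) + 1/(Z(-24, 100) + 6019) = ((8371/4 - 224/185/(-3279)) + 30916) + 1/(2*100/(-24 + 100) + 6019) = ((8371*(1/4) - 224/185*(-1/3279)) + 30916) + 1/(2*100/76 + 6019) = ((8371/4 + 224/606615) + 30916) + 1/(2*100*(1/76) + 6019) = (5077975061/2426460 + 30916) + 1/(50/19 + 6019) = 80094412421/2426460 + 1/(114411/19) = 80094412421/2426460 + 19/114411 = 3054560621867257/92537905020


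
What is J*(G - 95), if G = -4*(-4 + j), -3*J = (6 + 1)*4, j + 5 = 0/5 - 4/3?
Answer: 4508/9 ≈ 500.89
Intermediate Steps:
j = -19/3 (j = -5 + (0/5 - 4/3) = -5 + (0*(1/5) - 4*1/3) = -5 + (0 - 4/3) = -5 - 4/3 = -19/3 ≈ -6.3333)
J = -28/3 (J = -(6 + 1)*4/3 = -7*4/3 = -1/3*28 = -28/3 ≈ -9.3333)
G = 124/3 (G = -4*(-4 - 19/3) = -4*(-31/3) = 124/3 ≈ 41.333)
J*(G - 95) = -28*(124/3 - 95)/3 = -28/3*(-161/3) = 4508/9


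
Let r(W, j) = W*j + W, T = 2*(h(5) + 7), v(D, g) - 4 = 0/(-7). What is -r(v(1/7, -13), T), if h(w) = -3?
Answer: -36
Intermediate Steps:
v(D, g) = 4 (v(D, g) = 4 + 0/(-7) = 4 + 0*(-⅐) = 4 + 0 = 4)
T = 8 (T = 2*(-3 + 7) = 2*4 = 8)
r(W, j) = W + W*j
-r(v(1/7, -13), T) = -4*(1 + 8) = -4*9 = -1*36 = -36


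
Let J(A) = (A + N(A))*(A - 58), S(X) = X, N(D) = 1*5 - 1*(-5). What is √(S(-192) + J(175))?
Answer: √21453 ≈ 146.47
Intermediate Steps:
N(D) = 10 (N(D) = 5 + 5 = 10)
J(A) = (-58 + A)*(10 + A) (J(A) = (A + 10)*(A - 58) = (10 + A)*(-58 + A) = (-58 + A)*(10 + A))
√(S(-192) + J(175)) = √(-192 + (-580 + 175² - 48*175)) = √(-192 + (-580 + 30625 - 8400)) = √(-192 + 21645) = √21453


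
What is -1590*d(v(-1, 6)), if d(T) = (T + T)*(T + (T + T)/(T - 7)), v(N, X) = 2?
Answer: -7632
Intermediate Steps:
d(T) = 2*T*(T + 2*T/(-7 + T)) (d(T) = (2*T)*(T + (2*T)/(-7 + T)) = (2*T)*(T + 2*T/(-7 + T)) = 2*T*(T + 2*T/(-7 + T)))
-1590*d(v(-1, 6)) = -3180*2**2*(-5 + 2)/(-7 + 2) = -3180*4*(-3)/(-5) = -3180*4*(-1)*(-3)/5 = -1590*24/5 = -7632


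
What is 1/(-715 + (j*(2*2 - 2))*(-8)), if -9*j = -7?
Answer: -9/6547 ≈ -0.0013747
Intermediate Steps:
j = 7/9 (j = -⅑*(-7) = 7/9 ≈ 0.77778)
1/(-715 + (j*(2*2 - 2))*(-8)) = 1/(-715 + (7*(2*2 - 2)/9)*(-8)) = 1/(-715 + (7*(4 - 2)/9)*(-8)) = 1/(-715 + ((7/9)*2)*(-8)) = 1/(-715 + (14/9)*(-8)) = 1/(-715 - 112/9) = 1/(-6547/9) = -9/6547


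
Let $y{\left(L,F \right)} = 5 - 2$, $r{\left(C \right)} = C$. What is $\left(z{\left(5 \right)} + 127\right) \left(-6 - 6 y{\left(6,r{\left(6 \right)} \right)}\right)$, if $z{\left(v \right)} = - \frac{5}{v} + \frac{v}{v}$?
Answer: $-3048$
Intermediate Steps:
$z{\left(v \right)} = 1 - \frac{5}{v}$ ($z{\left(v \right)} = - \frac{5}{v} + 1 = 1 - \frac{5}{v}$)
$y{\left(L,F \right)} = 3$
$\left(z{\left(5 \right)} + 127\right) \left(-6 - 6 y{\left(6,r{\left(6 \right)} \right)}\right) = \left(\frac{-5 + 5}{5} + 127\right) \left(-6 - 18\right) = \left(\frac{1}{5} \cdot 0 + 127\right) \left(-6 - 18\right) = \left(0 + 127\right) \left(-24\right) = 127 \left(-24\right) = -3048$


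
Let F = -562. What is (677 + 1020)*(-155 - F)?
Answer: 690679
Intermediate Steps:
(677 + 1020)*(-155 - F) = (677 + 1020)*(-155 - 1*(-562)) = 1697*(-155 + 562) = 1697*407 = 690679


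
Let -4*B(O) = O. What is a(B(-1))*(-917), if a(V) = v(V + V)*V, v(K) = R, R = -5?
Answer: 4585/4 ≈ 1146.3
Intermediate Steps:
v(K) = -5
B(O) = -O/4
a(V) = -5*V
a(B(-1))*(-917) = -(-5)*(-1)/4*(-917) = -5*¼*(-917) = -5/4*(-917) = 4585/4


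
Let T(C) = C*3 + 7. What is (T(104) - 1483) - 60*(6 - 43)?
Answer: 1056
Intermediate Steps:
T(C) = 7 + 3*C (T(C) = 3*C + 7 = 7 + 3*C)
(T(104) - 1483) - 60*(6 - 43) = ((7 + 3*104) - 1483) - 60*(6 - 43) = ((7 + 312) - 1483) - 60*(-37) = (319 - 1483) + 2220 = -1164 + 2220 = 1056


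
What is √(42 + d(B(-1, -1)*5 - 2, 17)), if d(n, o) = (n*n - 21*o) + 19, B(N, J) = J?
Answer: I*√247 ≈ 15.716*I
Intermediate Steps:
d(n, o) = 19 + n² - 21*o (d(n, o) = (n² - 21*o) + 19 = 19 + n² - 21*o)
√(42 + d(B(-1, -1)*5 - 2, 17)) = √(42 + (19 + (-1*5 - 2)² - 21*17)) = √(42 + (19 + (-5 - 2)² - 357)) = √(42 + (19 + (-7)² - 357)) = √(42 + (19 + 49 - 357)) = √(42 - 289) = √(-247) = I*√247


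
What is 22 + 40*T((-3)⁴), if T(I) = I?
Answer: 3262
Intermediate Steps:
22 + 40*T((-3)⁴) = 22 + 40*(-3)⁴ = 22 + 40*81 = 22 + 3240 = 3262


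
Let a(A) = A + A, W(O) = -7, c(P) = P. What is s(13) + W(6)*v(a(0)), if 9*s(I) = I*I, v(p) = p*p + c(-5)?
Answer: 484/9 ≈ 53.778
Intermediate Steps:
a(A) = 2*A
v(p) = -5 + p² (v(p) = p*p - 5 = p² - 5 = -5 + p²)
s(I) = I²/9 (s(I) = (I*I)/9 = I²/9)
s(13) + W(6)*v(a(0)) = (⅑)*13² - 7*(-5 + (2*0)²) = (⅑)*169 - 7*(-5 + 0²) = 169/9 - 7*(-5 + 0) = 169/9 - 7*(-5) = 169/9 + 35 = 484/9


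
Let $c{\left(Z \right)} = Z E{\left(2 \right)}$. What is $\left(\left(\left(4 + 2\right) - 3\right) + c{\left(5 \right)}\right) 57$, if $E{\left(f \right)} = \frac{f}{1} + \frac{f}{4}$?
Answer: $\frac{1767}{2} \approx 883.5$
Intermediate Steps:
$E{\left(f \right)} = \frac{5 f}{4}$ ($E{\left(f \right)} = f 1 + f \frac{1}{4} = f + \frac{f}{4} = \frac{5 f}{4}$)
$c{\left(Z \right)} = \frac{5 Z}{2}$ ($c{\left(Z \right)} = Z \frac{5}{4} \cdot 2 = Z \frac{5}{2} = \frac{5 Z}{2}$)
$\left(\left(\left(4 + 2\right) - 3\right) + c{\left(5 \right)}\right) 57 = \left(\left(\left(4 + 2\right) - 3\right) + \frac{5}{2} \cdot 5\right) 57 = \left(\left(6 - 3\right) + \frac{25}{2}\right) 57 = \left(3 + \frac{25}{2}\right) 57 = \frac{31}{2} \cdot 57 = \frac{1767}{2}$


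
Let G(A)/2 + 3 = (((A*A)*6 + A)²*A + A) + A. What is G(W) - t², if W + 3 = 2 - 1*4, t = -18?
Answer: -210600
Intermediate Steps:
W = -5 (W = -3 + (2 - 1*4) = -3 + (2 - 4) = -3 - 2 = -5)
G(A) = -6 + 4*A + 2*A*(A + 6*A²)² (G(A) = -6 + 2*((((A*A)*6 + A)²*A + A) + A) = -6 + 2*(((A²*6 + A)²*A + A) + A) = -6 + 2*(((6*A² + A)²*A + A) + A) = -6 + 2*(((A + 6*A²)²*A + A) + A) = -6 + 2*((A*(A + 6*A²)² + A) + A) = -6 + 2*((A + A*(A + 6*A²)²) + A) = -6 + 2*(2*A + A*(A + 6*A²)²) = -6 + (4*A + 2*A*(A + 6*A²)²) = -6 + 4*A + 2*A*(A + 6*A²)²)
G(W) - t² = (-6 + 4*(-5) + 2*(-5)³*(1 + 6*(-5))²) - 1*(-18)² = (-6 - 20 + 2*(-125)*(1 - 30)²) - 1*324 = (-6 - 20 + 2*(-125)*(-29)²) - 324 = (-6 - 20 + 2*(-125)*841) - 324 = (-6 - 20 - 210250) - 324 = -210276 - 324 = -210600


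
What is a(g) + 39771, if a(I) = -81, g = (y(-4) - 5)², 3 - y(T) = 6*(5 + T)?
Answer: 39690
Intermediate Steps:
y(T) = -27 - 6*T (y(T) = 3 - 6*(5 + T) = 3 - (30 + 6*T) = 3 + (-30 - 6*T) = -27 - 6*T)
g = 64 (g = ((-27 - 6*(-4)) - 5)² = ((-27 + 24) - 5)² = (-3 - 5)² = (-8)² = 64)
a(g) + 39771 = -81 + 39771 = 39690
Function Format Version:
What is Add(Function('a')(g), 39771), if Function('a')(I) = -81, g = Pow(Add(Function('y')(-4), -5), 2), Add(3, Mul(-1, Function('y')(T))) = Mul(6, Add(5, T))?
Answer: 39690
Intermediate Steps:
Function('y')(T) = Add(-27, Mul(-6, T)) (Function('y')(T) = Add(3, Mul(-1, Mul(6, Add(5, T)))) = Add(3, Mul(-1, Add(30, Mul(6, T)))) = Add(3, Add(-30, Mul(-6, T))) = Add(-27, Mul(-6, T)))
g = 64 (g = Pow(Add(Add(-27, Mul(-6, -4)), -5), 2) = Pow(Add(Add(-27, 24), -5), 2) = Pow(Add(-3, -5), 2) = Pow(-8, 2) = 64)
Add(Function('a')(g), 39771) = Add(-81, 39771) = 39690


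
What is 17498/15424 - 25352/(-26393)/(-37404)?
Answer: 2159212571651/1903328872416 ≈ 1.1344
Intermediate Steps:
17498/15424 - 25352/(-26393)/(-37404) = 17498*(1/15424) - 25352*(-1/26393)*(-1/37404) = 8749/7712 + (25352/26393)*(-1/37404) = 8749/7712 - 6338/246800943 = 2159212571651/1903328872416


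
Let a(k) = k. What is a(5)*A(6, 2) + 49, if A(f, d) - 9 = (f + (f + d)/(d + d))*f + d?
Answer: 344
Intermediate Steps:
A(f, d) = 9 + d + f*(f + (d + f)/(2*d)) (A(f, d) = 9 + ((f + (f + d)/(d + d))*f + d) = 9 + ((f + (d + f)/((2*d)))*f + d) = 9 + ((f + (d + f)*(1/(2*d)))*f + d) = 9 + ((f + (d + f)/(2*d))*f + d) = 9 + (f*(f + (d + f)/(2*d)) + d) = 9 + (d + f*(f + (d + f)/(2*d))) = 9 + d + f*(f + (d + f)/(2*d)))
a(5)*A(6, 2) + 49 = 5*(9 + 2 + 6**2 + (1/2)*6 + (1/2)*6**2/2) + 49 = 5*(9 + 2 + 36 + 3 + (1/2)*(1/2)*36) + 49 = 5*(9 + 2 + 36 + 3 + 9) + 49 = 5*59 + 49 = 295 + 49 = 344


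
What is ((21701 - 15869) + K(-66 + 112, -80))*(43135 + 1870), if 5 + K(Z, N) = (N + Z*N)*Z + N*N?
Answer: -7233788665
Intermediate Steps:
K(Z, N) = -5 + N² + Z*(N + N*Z) (K(Z, N) = -5 + ((N + Z*N)*Z + N*N) = -5 + ((N + N*Z)*Z + N²) = -5 + (Z*(N + N*Z) + N²) = -5 + (N² + Z*(N + N*Z)) = -5 + N² + Z*(N + N*Z))
((21701 - 15869) + K(-66 + 112, -80))*(43135 + 1870) = ((21701 - 15869) + (-5 + (-80)² - 80*(-66 + 112) - 80*(-66 + 112)²))*(43135 + 1870) = (5832 + (-5 + 6400 - 80*46 - 80*46²))*45005 = (5832 + (-5 + 6400 - 3680 - 80*2116))*45005 = (5832 + (-5 + 6400 - 3680 - 169280))*45005 = (5832 - 166565)*45005 = -160733*45005 = -7233788665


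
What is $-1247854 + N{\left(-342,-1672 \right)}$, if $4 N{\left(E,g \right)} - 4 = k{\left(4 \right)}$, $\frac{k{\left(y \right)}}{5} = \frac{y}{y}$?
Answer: $- \frac{4991407}{4} \approx -1.2479 \cdot 10^{6}$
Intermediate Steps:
$k{\left(y \right)} = 5$ ($k{\left(y \right)} = 5 \frac{y}{y} = 5 \cdot 1 = 5$)
$N{\left(E,g \right)} = \frac{9}{4}$ ($N{\left(E,g \right)} = 1 + \frac{1}{4} \cdot 5 = 1 + \frac{5}{4} = \frac{9}{4}$)
$-1247854 + N{\left(-342,-1672 \right)} = -1247854 + \frac{9}{4} = - \frac{4991407}{4}$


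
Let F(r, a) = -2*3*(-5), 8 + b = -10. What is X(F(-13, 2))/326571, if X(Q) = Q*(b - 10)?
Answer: -40/15551 ≈ -0.0025722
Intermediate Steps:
b = -18 (b = -8 - 10 = -18)
F(r, a) = 30 (F(r, a) = -6*(-5) = 30)
X(Q) = -28*Q (X(Q) = Q*(-18 - 10) = Q*(-28) = -28*Q)
X(F(-13, 2))/326571 = -28*30/326571 = -840*1/326571 = -40/15551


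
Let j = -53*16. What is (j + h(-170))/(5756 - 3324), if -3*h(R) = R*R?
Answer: -7861/1824 ≈ -4.3098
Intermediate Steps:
j = -848
h(R) = -R²/3 (h(R) = -R*R/3 = -R²/3)
(j + h(-170))/(5756 - 3324) = (-848 - ⅓*(-170)²)/(5756 - 3324) = (-848 - ⅓*28900)/2432 = (-848 - 28900/3)*(1/2432) = -31444/3*1/2432 = -7861/1824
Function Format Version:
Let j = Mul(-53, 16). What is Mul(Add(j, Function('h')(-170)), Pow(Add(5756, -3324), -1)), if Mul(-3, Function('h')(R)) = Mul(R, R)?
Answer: Rational(-7861, 1824) ≈ -4.3098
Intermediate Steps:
j = -848
Function('h')(R) = Mul(Rational(-1, 3), Pow(R, 2)) (Function('h')(R) = Mul(Rational(-1, 3), Mul(R, R)) = Mul(Rational(-1, 3), Pow(R, 2)))
Mul(Add(j, Function('h')(-170)), Pow(Add(5756, -3324), -1)) = Mul(Add(-848, Mul(Rational(-1, 3), Pow(-170, 2))), Pow(Add(5756, -3324), -1)) = Mul(Add(-848, Mul(Rational(-1, 3), 28900)), Pow(2432, -1)) = Mul(Add(-848, Rational(-28900, 3)), Rational(1, 2432)) = Mul(Rational(-31444, 3), Rational(1, 2432)) = Rational(-7861, 1824)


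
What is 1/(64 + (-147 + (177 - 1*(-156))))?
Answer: 1/250 ≈ 0.0040000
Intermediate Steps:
1/(64 + (-147 + (177 - 1*(-156)))) = 1/(64 + (-147 + (177 + 156))) = 1/(64 + (-147 + 333)) = 1/(64 + 186) = 1/250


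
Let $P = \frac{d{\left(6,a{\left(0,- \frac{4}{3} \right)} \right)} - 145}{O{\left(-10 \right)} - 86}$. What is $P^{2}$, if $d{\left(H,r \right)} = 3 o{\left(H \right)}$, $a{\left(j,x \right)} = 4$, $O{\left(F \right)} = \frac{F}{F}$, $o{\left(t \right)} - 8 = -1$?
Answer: $\frac{15376}{7225} \approx 2.1282$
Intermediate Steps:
$o{\left(t \right)} = 7$ ($o{\left(t \right)} = 8 - 1 = 7$)
$O{\left(F \right)} = 1$
$d{\left(H,r \right)} = 21$ ($d{\left(H,r \right)} = 3 \cdot 7 = 21$)
$P = \frac{124}{85}$ ($P = \frac{21 - 145}{1 - 86} = - \frac{124}{-85} = \left(-124\right) \left(- \frac{1}{85}\right) = \frac{124}{85} \approx 1.4588$)
$P^{2} = \left(\frac{124}{85}\right)^{2} = \frac{15376}{7225}$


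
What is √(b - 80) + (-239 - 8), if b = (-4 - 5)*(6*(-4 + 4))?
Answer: -247 + 4*I*√5 ≈ -247.0 + 8.9443*I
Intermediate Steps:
b = 0 (b = -54*0 = -9*0 = 0)
√(b - 80) + (-239 - 8) = √(0 - 80) + (-239 - 8) = √(-80) - 247 = 4*I*√5 - 247 = -247 + 4*I*√5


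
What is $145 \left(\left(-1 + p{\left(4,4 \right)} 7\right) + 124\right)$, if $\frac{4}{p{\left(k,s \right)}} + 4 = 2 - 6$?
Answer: $\frac{34655}{2} \approx 17328.0$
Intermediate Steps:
$p{\left(k,s \right)} = - \frac{1}{2}$ ($p{\left(k,s \right)} = \frac{4}{-4 + \left(2 - 6\right)} = \frac{4}{-4 - 4} = \frac{4}{-8} = 4 \left(- \frac{1}{8}\right) = - \frac{1}{2}$)
$145 \left(\left(-1 + p{\left(4,4 \right)} 7\right) + 124\right) = 145 \left(\left(-1 - \frac{7}{2}\right) + 124\right) = 145 \left(- \frac{9}{2} + 124\right) = 145 \cdot \frac{239}{2} = \frac{34655}{2}$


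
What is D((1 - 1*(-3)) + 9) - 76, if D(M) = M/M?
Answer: -75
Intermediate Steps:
D(M) = 1
D((1 - 1*(-3)) + 9) - 76 = 1 - 76 = -75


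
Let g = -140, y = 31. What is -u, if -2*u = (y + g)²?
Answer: 11881/2 ≈ 5940.5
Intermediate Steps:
u = -11881/2 (u = -(31 - 140)²/2 = -½*(-109)² = -½*11881 = -11881/2 ≈ -5940.5)
-u = -1*(-11881/2) = 11881/2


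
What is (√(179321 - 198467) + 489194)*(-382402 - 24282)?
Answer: -198947372696 - 406684*I*√19146 ≈ -1.9895e+11 - 5.6273e+7*I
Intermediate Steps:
(√(179321 - 198467) + 489194)*(-382402 - 24282) = (√(-19146) + 489194)*(-406684) = (I*√19146 + 489194)*(-406684) = (489194 + I*√19146)*(-406684) = -198947372696 - 406684*I*√19146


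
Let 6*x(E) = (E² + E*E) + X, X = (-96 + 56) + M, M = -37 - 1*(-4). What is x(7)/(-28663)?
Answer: -25/171978 ≈ -0.00014537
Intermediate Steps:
M = -33 (M = -37 + 4 = -33)
X = -73 (X = (-96 + 56) - 33 = -40 - 33 = -73)
x(E) = -73/6 + E²/3 (x(E) = ((E² + E*E) - 73)/6 = ((E² + E²) - 73)/6 = (2*E² - 73)/6 = (-73 + 2*E²)/6 = -73/6 + E²/3)
x(7)/(-28663) = (-73/6 + (⅓)*7²)/(-28663) = (-73/6 + (⅓)*49)*(-1/28663) = (-73/6 + 49/3)*(-1/28663) = (25/6)*(-1/28663) = -25/171978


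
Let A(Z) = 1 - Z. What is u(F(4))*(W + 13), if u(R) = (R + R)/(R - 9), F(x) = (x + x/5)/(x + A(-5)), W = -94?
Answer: 648/71 ≈ 9.1268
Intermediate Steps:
F(x) = 6*x/(5*(6 + x)) (F(x) = (x + x/5)/(x + (1 - 1*(-5))) = (x + x*(⅕))/(x + (1 + 5)) = (x + x/5)/(x + 6) = (6*x/5)/(6 + x) = 6*x/(5*(6 + x)))
u(R) = 2*R/(-9 + R) (u(R) = (2*R)/(-9 + R) = 2*R/(-9 + R))
u(F(4))*(W + 13) = (2*((6/5)*4/(6 + 4))/(-9 + (6/5)*4/(6 + 4)))*(-94 + 13) = (2*((6/5)*4/10)/(-9 + (6/5)*4/10))*(-81) = (2*((6/5)*4*(⅒))/(-9 + (6/5)*4*(⅒)))*(-81) = (2*(12/25)/(-9 + 12/25))*(-81) = (2*(12/25)/(-213/25))*(-81) = (2*(12/25)*(-25/213))*(-81) = -8/71*(-81) = 648/71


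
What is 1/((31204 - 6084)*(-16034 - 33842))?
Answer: -1/1252885120 ≈ -7.9816e-10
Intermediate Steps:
1/((31204 - 6084)*(-16034 - 33842)) = 1/(25120*(-49876)) = 1/(-1252885120) = -1/1252885120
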